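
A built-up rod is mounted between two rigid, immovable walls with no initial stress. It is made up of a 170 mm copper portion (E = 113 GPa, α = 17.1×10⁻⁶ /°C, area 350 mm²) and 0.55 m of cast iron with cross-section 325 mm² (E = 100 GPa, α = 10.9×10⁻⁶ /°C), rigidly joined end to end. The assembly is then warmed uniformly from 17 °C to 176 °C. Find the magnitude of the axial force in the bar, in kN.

P ≈ 66.7 kN (compressive)

Free thermal expansion of the whole bar: Σ αᵢΔT Lᵢ = 17.1×10⁻⁶×159×170 + 10.9×10⁻⁶×159×550 = 1.415 mm.
The walls prevent any net length change, so an axial force P (same in every segment) develops. Compatibility: P · Σ Lᵢ/(AᵢEᵢ) = δ_free.
The series flexibility is Σ Lᵢ/(AᵢEᵢ) = 170/(350×113×10³) + 550/(325×100×10³) = 2.122×10⁻⁵ mm/N.
Hence P = δ_free / Σ(L/AE) = 1.415/2.122×10⁻⁵ = 66.7 kN (compressive).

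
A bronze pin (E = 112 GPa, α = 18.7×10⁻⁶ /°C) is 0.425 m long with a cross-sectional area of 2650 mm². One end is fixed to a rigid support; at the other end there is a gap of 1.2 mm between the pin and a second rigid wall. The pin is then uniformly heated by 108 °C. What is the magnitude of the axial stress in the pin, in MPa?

Free thermal elongation = αΔT L = 18.7×10⁻⁶ × 108 × 425 = 0.8583 mm.
This is smaller than the 1.2 mm clearance, so the pin expands freely without reaching the stop — the stress is zero.

σ ≈ 0 MPa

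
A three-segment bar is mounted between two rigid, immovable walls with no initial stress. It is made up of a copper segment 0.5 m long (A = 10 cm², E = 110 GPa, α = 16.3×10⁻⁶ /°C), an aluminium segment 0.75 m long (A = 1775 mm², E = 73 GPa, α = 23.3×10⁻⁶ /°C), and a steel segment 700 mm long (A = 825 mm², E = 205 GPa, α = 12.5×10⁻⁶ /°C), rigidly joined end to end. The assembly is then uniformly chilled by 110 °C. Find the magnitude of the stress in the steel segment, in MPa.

σ ≈ 317 MPa (tensile)

Free thermal contraction of the whole bar: Σ αᵢΔT Lᵢ = 16.3×10⁻⁶×110×500 + 23.3×10⁻⁶×110×750 + 12.5×10⁻⁶×110×700 = 3.781 mm.
Since the ends are fixed, an axial force P builds up, equal in every segment, with P · Σ Lᵢ/(AᵢEᵢ) = δ_free.
Σ Lᵢ/(AᵢEᵢ) = 500/(1000×110×10³) + 750/(1775×73×10³) + 700/(825×205×10³) = 1.447×10⁻⁵ mm/N.
P = 3.781 / 1.447×10⁻⁵ = 261300 N = 261.3 kN, tensile.
σ_{steel} = P / A = 261300 / 825 = 316.7 MPa.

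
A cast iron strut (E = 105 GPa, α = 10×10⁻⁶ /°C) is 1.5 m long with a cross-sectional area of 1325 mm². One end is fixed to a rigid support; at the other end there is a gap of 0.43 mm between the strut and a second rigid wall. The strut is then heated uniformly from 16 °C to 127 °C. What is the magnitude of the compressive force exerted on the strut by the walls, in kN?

Free thermal elongation = αΔT L = 10×10⁻⁶ × 111 × 1500 = 1.665 mm.
After closing the 0.43 mm clearance, 1.665 − 0.43 = 1.235 mm of expansion remains to be suppressed by the wall.
That suppressed elongation corresponds to σ = E·Δ/L = 105×10³ × 1.235/1500 = 86.45 MPa.
Force on the wall = σA = 86.45 × 1325 mm² = 114.5 kN.

P ≈ 115 kN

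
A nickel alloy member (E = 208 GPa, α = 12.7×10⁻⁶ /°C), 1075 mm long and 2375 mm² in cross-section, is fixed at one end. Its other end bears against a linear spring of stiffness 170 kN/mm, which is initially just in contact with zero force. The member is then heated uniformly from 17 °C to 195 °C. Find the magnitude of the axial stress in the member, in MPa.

σ ≈ 127 MPa (compressive)

Free thermal expansion: δ_free = αΔT L = 12.7×10⁻⁶ × 178 × 1075 = 2.43 mm.
With a force P in the spring, the elastic change of the member is PL/(AE) and that of the spring is P/k; compatibility requires their sum to equal δ_free.
P [ L/(AE) + 1/k ] = δ_free → P [ 1075/(2375×208×10³) + 1/(170×10³) ] = 2.43.
P = 2.43 / 8.058×10⁻⁶ = 301600 N.
σ = P/A = 301600/2375 = 127 MPa.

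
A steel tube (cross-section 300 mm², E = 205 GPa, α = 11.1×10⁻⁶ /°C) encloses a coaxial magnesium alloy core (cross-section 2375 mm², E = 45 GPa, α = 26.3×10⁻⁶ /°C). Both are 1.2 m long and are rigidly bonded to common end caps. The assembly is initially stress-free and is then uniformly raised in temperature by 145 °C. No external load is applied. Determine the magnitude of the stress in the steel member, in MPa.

σ ≈ 287 MPa (tensile)

The magnesium alloy has the larger α, so on heating it would change length more than the steel if both were free. The rigid plates force a common final length, so the magnesium alloy is put into compression and the steel into tension, with equal and opposite forces P (no external load).
Equating the net (thermal + elastic) strains gives |α₁ − α₂|·ΔT = P·[1/(A₁E₁) + 1/(A₂E₂)].
|α₁ − α₂|·ΔT = 15.2×10⁻⁶ × 145 = 0.002204.
1/(A₁E₁) + 1/(A₂E₂) = 1/(300×205×10³) + 1/(2375×45×10³) = 2.562×10⁻⁸ N⁻¹.
So P = 0.002204 / 2.562×10⁻⁸ = 86.04 kN.
σ_{steel} = P/A₁ = 86040/300 = 286.8 MPa, tensile.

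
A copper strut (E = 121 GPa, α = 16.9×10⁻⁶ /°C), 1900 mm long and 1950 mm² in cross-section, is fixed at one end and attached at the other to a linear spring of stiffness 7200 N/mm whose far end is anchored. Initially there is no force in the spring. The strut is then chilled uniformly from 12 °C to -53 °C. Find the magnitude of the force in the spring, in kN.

The unrestrained thermal change is αΔT L = 16.9×10⁻⁶ × 65 × 1900 = 2.087 mm.
Let P be the tensile force in the spring. The strut extends elastically by PL/(AE) and the spring stretches by P/k; together these equal δ_free.
P [ L/(AE) + 1/k ] = δ_free → P [ 1900/(1950×121×10³) + 1/(7200) ] = 2.087.
P = 2.087 / 0.0001469 = 14200 N.

P ≈ 14.2 kN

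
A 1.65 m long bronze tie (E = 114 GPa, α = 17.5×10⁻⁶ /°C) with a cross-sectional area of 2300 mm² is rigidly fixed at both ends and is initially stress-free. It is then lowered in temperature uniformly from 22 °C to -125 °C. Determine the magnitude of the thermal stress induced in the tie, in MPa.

σ ≈ 293 MPa (tensile)

Because both ends are immovable the net strain is zero, and the suppressed thermal strain is αΔT = 17.5×10⁻⁶ × 147 = 2572.5×10⁻⁶.
σ = EαΔT = 114×10³ × 17.5×10⁻⁶ × 147 = 293.3 MPa (tensile; the tie is trying to contract).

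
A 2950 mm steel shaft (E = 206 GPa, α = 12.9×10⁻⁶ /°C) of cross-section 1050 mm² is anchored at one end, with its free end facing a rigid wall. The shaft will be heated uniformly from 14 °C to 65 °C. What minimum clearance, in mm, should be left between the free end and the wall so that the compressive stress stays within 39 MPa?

g ≈ 1.38 mm

Free expansion if unrestrained: δ_free = αΔT L = 12.9×10⁻⁶ × 51 × 2950 = 1.941 mm.
A stress of 39 MPa corresponds to the wall pushing the shaft back by σL/E = 39×2950/(206×10³) = 0.5585 mm.
So the gap has to take up the difference, g_min = δ_free − σL/E = 1.941 − 0.5585 = 1.382 mm.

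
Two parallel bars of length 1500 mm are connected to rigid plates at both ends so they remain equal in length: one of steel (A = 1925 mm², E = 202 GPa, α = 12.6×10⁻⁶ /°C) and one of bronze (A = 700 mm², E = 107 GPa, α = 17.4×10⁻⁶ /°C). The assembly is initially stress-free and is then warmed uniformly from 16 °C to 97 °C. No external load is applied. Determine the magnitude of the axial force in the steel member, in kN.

The bronze has the larger α, so on heating it would change length more than the steel if both were free. The rigid plates force a common final length, so the bronze is put into compression and the steel into tension, with equal and opposite forces P (no external load).
Setting the final lengths equal and cancelling L: (α₁ − α₂)ΔT = P/(A₁E₁) + P/(A₂E₂).
|α₁ − α₂|·ΔT = 4.8×10⁻⁶ × 81 = 0.0003888.
1/(A₁E₁) + 1/(A₂E₂) = 1/(1925×202×10³) + 1/(700×107×10³) = 1.592×10⁻⁸ N⁻¹.
P = 0.0003888 / 1.592×10⁻⁸ = 24420 N = 24.42 kN.

P ≈ 24.4 kN (tensile in the steel)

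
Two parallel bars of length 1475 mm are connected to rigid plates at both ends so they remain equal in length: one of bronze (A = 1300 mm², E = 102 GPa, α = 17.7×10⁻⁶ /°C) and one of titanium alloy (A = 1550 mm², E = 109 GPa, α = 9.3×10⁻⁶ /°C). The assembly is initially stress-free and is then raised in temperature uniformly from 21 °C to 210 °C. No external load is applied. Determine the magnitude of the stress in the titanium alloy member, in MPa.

Equilibrium of a rigid end plate with no external load gives equal and opposite internal forces ±P in the two members. Since α_{bronze} > α_{titanium alloy}, heating drives the bronze into compression and the titanium alloy into tension.
Compatibility of the two members (thermal + elastic change equal): (α₁ − α₂)ΔT = P·[1/(A₁E₁) + 1/(A₂E₂)].
|α₁ − α₂|·ΔT = 8.4×10⁻⁶ × 189 = 0.001588.
1/(A₁E₁) + 1/(A₂E₂) = 1/(1300×102×10³) + 1/(1550×109×10³) = 1.346×10⁻⁸ N⁻¹.
P = 0.001588 / 1.346×10⁻⁸ = 117900 N = 117.9 kN.
σ_{titanium alloy} = P/A₂ = 117900/1550 = 76.09 MPa, tensile.

σ ≈ 76.1 MPa (tensile)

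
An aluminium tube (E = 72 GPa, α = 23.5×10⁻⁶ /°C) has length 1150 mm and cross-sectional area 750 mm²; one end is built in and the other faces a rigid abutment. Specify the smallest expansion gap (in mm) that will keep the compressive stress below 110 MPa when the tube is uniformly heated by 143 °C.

g ≈ 2.11 mm

Free expansion if unrestrained: δ_free = αΔT L = 23.5×10⁻⁶ × 143 × 1150 = 3.865 mm.
At the allowable stress the elastic shortening the wall may impose is σL/E = 110 × 1150 / (72×10³) = 1.757 mm.
The gap must absorb the remainder: g_min = 3.865 − 1.757 = 2.108 mm.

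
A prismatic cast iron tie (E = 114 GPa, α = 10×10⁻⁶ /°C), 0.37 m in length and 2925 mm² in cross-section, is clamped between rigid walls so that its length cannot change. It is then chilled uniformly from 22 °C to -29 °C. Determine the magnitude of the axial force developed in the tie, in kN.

P ≈ 170 kN (tensile)

The ends cannot move, so σ = EαΔT = 114×10³ × 10×10⁻⁶ × 51 = 58.14 MPa.
Axial force P = σA = 58.14 × 2925 = 170100 N = 170.1 kN, tensile.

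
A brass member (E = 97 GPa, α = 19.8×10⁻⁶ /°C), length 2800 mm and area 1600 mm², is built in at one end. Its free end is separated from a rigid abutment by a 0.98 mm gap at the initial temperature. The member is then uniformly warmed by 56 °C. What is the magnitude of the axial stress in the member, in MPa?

σ ≈ 73.6 MPa (compressive)

If the wall were absent the member would grow by αΔT L = 19.8×10⁻⁶ × 56 × 2800 = 3.105 mm.
This exceeds the 0.98 mm gap, so the wall pushes back. The portion of expansion that must be recovered elastically is δ_free − gap = 3.105 − 0.98 = 2.125 mm.
That suppressed elongation corresponds to σ = E·Δ/L = 97×10³ × 2.125/2800 = 73.6 MPa.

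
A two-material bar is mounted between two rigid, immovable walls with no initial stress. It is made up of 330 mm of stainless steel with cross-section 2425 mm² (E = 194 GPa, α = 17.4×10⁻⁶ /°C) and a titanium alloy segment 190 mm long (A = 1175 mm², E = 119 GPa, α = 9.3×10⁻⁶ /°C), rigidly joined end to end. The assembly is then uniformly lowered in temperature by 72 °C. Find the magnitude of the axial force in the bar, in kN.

With the walls removed the bar would change length by δ_free = Σ αᵢΔT Lᵢ = 17.4×10⁻⁶×72×330 + 9.3×10⁻⁶×72×190 = 0.5406 mm.
The rigid supports impose zero overall length change; the single axial force P common to all segments must satisfy P Σ Lᵢ/(AᵢEᵢ) = δ_free.
The series flexibility is Σ Lᵢ/(AᵢEᵢ) = 330/(2425×194×10³) + 190/(1175×119×10³) = 2.06×10⁻⁶ mm/N.
P = 0.5406 / 2.06×10⁻⁶ = 262400 N = 262.4 kN, tensile.

P ≈ 262 kN (tensile)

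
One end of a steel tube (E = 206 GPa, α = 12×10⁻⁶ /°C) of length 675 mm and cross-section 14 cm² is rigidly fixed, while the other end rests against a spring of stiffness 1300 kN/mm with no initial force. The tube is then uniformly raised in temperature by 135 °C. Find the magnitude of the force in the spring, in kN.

P ≈ 352 kN

The unrestrained thermal change is αΔT L = 12×10⁻⁶ × 135 × 675 = 1.094 mm.
Let P be the compressive force at the spring. The tube shortens elastically by PL/(AE) and the spring compresses by P/k; together these equal δ_free.
So P = δ_free / [L/(AE) + 1/k] = 1.094 / [ 675/(1400×206×10³) + 1/(1300×10³) ].
P = 1.094 / 3.11×10⁻⁶ = 351600 N.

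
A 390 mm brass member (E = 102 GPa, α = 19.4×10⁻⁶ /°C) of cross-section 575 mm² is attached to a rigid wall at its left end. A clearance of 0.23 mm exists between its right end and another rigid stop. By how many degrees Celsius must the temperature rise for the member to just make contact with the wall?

Contact occurs when the free expansion equals the gap: αΔT L = 0.23 mm.
ΔT = 0.23 / (19.4×10⁻⁶ × 390) = 30.4 °C.

ΔT ≈ 30.4 °C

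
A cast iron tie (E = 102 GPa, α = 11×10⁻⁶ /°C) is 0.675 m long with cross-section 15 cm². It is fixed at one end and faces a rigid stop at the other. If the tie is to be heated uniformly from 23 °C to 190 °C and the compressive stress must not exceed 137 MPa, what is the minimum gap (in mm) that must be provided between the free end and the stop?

With no wall the tie would lengthen by αΔT L = 11×10⁻⁶ × 167 × 675 = 1.24 mm.
A stress of 137 MPa corresponds to the wall pushing the tie back by σL/E = 137×675/(102×10³) = 0.9066 mm.
The gap must absorb the remainder: g_min = 1.24 − 0.9066 = 0.3334 mm.

g ≈ 0.333 mm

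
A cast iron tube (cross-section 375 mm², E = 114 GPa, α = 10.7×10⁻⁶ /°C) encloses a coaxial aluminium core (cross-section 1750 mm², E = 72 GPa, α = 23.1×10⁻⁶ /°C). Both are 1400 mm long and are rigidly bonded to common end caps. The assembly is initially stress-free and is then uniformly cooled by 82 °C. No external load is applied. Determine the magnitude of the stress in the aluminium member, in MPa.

The aluminium has the larger α, so on cooling it would change length more than the cast iron if both were free. The rigid plates force a common final length, so the aluminium is put into tension and the cast iron into compression, with equal and opposite forces P (no external load).
Setting the final lengths equal and cancelling L: (α₁ − α₂)ΔT = P/(A₁E₁) + P/(A₂E₂).
|α₁ − α₂|·ΔT = 12.4×10⁻⁶ × 82 = 0.001017.
1/(A₁E₁) + 1/(A₂E₂) = 1/(375×114×10³) + 1/(1750×72×10³) = 3.133×10⁻⁸ N⁻¹.
P = 0.001017 / 3.133×10⁻⁸ = 32460 N = 32.46 kN.
σ_{aluminium} = P/A₂ = 32460/1750 = 18.55 MPa, tensile.

σ ≈ 18.5 MPa (tensile)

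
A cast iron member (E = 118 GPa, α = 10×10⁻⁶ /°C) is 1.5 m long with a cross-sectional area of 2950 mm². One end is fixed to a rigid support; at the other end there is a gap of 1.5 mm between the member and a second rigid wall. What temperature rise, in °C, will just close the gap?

ΔT ≈ 100 °C

The gap closes when αΔT L = 1.5 mm, since the member is still unstressed at that instant.
ΔT = 1.5 / (10×10⁻⁶ × 1500) = 100 °C.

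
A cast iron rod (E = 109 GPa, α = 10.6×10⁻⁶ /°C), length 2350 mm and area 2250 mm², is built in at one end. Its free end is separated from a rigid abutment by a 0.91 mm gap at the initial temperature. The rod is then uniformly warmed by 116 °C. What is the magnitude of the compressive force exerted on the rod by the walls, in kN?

P ≈ 207 kN

Free thermal elongation = αΔT L = 10.6×10⁻⁶ × 116 × 2350 = 2.89 mm.
This exceeds the 0.91 mm gap, so the wall pushes back. The portion of expansion that must be recovered elastically is δ_free − gap = 2.89 − 0.91 = 1.98 mm.
That suppressed elongation corresponds to σ = E·Δ/L = 109×10³ × 1.98/2350 = 91.82 MPa.
P = σA = 91.82 × 2250 = 206.6 kN.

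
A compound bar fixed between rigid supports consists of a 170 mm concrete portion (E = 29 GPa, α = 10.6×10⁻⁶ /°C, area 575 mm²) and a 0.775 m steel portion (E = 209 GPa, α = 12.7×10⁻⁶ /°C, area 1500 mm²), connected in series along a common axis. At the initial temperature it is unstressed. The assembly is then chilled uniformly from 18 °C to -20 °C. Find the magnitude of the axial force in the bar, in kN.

P ≈ 34.9 kN (tensile)

With the walls removed the bar would change length by δ_free = Σ αᵢΔT Lᵢ = 10.6×10⁻⁶×38×170 + 12.7×10⁻⁶×38×775 = 0.4425 mm.
The rigid supports impose zero overall length change; the single axial force P common to all segments must satisfy P Σ Lᵢ/(AᵢEᵢ) = δ_free.
Σ Lᵢ/(AᵢEᵢ) = 170/(575×29×10³) + 775/(1500×209×10³) = 1.267×10⁻⁵ mm/N.
P = 0.4425 / 1.267×10⁻⁵ = 34930 N = 34.93 kN, tensile.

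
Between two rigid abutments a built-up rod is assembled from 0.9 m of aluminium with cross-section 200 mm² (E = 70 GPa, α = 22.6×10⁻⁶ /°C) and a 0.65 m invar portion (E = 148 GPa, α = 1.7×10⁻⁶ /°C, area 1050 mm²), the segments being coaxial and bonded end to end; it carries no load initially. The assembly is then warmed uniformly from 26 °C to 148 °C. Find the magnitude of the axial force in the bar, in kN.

P ≈ 38.2 kN (compressive)

If the supports were absent, the total length change would be Σ αᵢΔT Lᵢ = 22.6×10⁻⁶×122×900 + 1.7×10⁻⁶×122×650 = 2.616 mm.
The walls prevent any net length change, so an axial force P (same in every segment) develops. Compatibility: P · Σ Lᵢ/(AᵢEᵢ) = δ_free.
Σ Lᵢ/(AᵢEᵢ) = 900/(200×70×10³) + 650/(1050×148×10³) = 6.847×10⁻⁵ mm/N.
P = 2.616 / 6.847×10⁻⁵ = 38210 N = 38.21 kN, compressive.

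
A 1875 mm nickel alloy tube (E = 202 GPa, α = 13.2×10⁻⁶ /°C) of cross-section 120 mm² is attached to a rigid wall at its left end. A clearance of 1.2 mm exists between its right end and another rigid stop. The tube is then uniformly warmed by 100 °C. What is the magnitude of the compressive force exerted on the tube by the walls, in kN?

Unrestrained expansion: δ_free = αΔT L = 13.2×10⁻⁶ × 100 × 1875 = 2.475 mm.
This exceeds the 1.2 mm gap, so the wall pushes back. The portion of expansion that must be recovered elastically is δ_free − gap = 2.475 − 1.2 = 1.275 mm.
So σ = E(δ_free − g)/L = 202×10³ × 1.275/1875 = 137.4 MPa.
P = σA = 137.4 × 120 = 16.48 kN.

P ≈ 16.5 kN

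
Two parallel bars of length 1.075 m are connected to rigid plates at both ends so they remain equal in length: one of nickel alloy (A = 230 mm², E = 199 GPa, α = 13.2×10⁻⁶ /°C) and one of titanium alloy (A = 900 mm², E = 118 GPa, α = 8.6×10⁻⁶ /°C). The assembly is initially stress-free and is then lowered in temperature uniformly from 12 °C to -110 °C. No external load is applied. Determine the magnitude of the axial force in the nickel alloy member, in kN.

The nickel alloy has the larger α, so on cooling it would change length more than the titanium alloy if both were free. The rigid plates force a common final length, so the nickel alloy is put into tension and the titanium alloy into compression, with equal and opposite forces P (no external load).
Equating the net (thermal + elastic) strains gives |α₁ − α₂|·ΔT = P·[1/(A₁E₁) + 1/(A₂E₂)].
|α₁ − α₂|·ΔT = 4.6×10⁻⁶ × 122 = 0.0005612.
1/(A₁E₁) + 1/(A₂E₂) = 1/(230×199×10³) + 1/(900×118×10³) = 3.126×10⁻⁸ N⁻¹.
So P = 0.0005612 / 3.126×10⁻⁸ = 17.95 kN.

P ≈ 18 kN (tensile in the nickel alloy)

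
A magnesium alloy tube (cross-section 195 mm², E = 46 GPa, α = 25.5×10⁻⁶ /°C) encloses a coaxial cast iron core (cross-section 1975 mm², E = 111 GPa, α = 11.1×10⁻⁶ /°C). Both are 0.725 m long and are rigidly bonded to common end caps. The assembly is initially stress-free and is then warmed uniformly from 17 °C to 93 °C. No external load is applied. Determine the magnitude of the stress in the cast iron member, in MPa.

Equilibrium of a rigid end plate with no external load gives equal and opposite internal forces ±P in the two members. Since α_{magnesium alloy} > α_{cast iron}, heating drives the magnesium alloy into compression and the cast iron into tension.
Compatibility of the two members (thermal + elastic change equal): (α₁ − α₂)ΔT = P·[1/(A₁E₁) + 1/(A₂E₂)].
|α₁ − α₂|·ΔT = 14.4×10⁻⁶ × 76 = 0.001094.
1/(A₁E₁) + 1/(A₂E₂) = 1/(195×46×10³) + 1/(1975×111×10³) = 1.16×10⁻⁷ N⁻¹.
So P = 0.001094 / 1.16×10⁻⁷ = 9.431 kN.
σ_{cast iron} = P/A₂ = 9431/1975 = 4.775 MPa, tensile.

σ ≈ 4.78 MPa (tensile)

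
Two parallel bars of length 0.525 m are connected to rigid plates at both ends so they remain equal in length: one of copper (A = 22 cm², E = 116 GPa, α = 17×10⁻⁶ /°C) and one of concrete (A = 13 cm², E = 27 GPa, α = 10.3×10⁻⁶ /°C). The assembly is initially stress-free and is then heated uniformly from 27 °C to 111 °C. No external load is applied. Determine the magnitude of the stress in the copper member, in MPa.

σ ≈ 7.89 MPa (compressive)

The copper has the larger α, so on heating it would change length more than the concrete if both were free. The rigid plates force a common final length, so the copper is put into compression and the concrete into tension, with equal and opposite forces P (no external load).
Setting the final lengths equal and cancelling L: (α₁ − α₂)ΔT = P/(A₁E₁) + P/(A₂E₂).
|α₁ − α₂|·ΔT = 6.7×10⁻⁶ × 84 = 0.0005628.
1/(A₁E₁) + 1/(A₂E₂) = 1/(2200×116×10³) + 1/(1300×27×10³) = 3.241×10⁻⁸ N⁻¹.
So P = 0.0005628 / 3.241×10⁻⁸ = 17.37 kN.
σ_{copper} = P/A₁ = 17370/2200 = 7.894 MPa, compressive.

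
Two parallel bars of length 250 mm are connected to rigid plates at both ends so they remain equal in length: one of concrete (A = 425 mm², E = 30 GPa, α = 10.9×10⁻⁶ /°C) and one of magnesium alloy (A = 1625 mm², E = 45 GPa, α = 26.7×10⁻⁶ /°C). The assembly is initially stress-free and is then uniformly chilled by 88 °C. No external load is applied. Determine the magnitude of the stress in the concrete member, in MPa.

Both members must finish at the same length. With the larger α, the magnesium alloy tends to over-contract; the plates restrain it, putting the magnesium alloy in tension and the concrete in compression. With no external load the two internal forces are equal and opposite, magnitude P.
Compatibility of the two members (thermal + elastic change equal): (α₁ − α₂)ΔT = P·[1/(A₁E₁) + 1/(A₂E₂)].
|α₁ − α₂|·ΔT = 15.8×10⁻⁶ × 88 = 0.00139.
1/(A₁E₁) + 1/(A₂E₂) = 1/(425×30×10³) + 1/(1625×45×10³) = 9.211×10⁻⁸ N⁻¹.
P = 0.00139 / 9.211×10⁻⁸ = 15100 N = 15.1 kN.
σ_{concrete} = P/A₁ = 15100/425 = 35.52 MPa, compressive.

σ ≈ 35.5 MPa (compressive)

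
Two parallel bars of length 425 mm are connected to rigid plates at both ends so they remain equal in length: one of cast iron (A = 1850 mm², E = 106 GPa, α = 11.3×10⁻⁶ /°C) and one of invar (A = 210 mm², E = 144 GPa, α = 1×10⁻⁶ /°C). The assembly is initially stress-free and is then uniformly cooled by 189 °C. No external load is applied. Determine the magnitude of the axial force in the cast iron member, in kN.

The cast iron has the larger α, so on cooling it would change length more than the invar if both were free. The rigid plates force a common final length, so the cast iron is put into tension and the invar into compression, with equal and opposite forces P (no external load).
Equating the net (thermal + elastic) strains gives |α₁ − α₂|·ΔT = P·[1/(A₁E₁) + 1/(A₂E₂)].
|α₁ − α₂|·ΔT = 10.3×10⁻⁶ × 189 = 0.001947.
1/(A₁E₁) + 1/(A₂E₂) = 1/(1850×106×10³) + 1/(210×144×10³) = 3.817×10⁻⁸ N⁻¹.
P = 0.001947 / 3.817×10⁻⁸ = 51000 N = 51 kN.

P ≈ 51 kN (tensile in the cast iron)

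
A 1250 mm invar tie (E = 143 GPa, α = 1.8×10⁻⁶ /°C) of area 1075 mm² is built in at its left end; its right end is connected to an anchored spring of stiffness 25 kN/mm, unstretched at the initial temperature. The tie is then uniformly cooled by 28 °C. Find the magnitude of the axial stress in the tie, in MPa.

σ ≈ 1.22 MPa (tensile)

The unrestrained thermal change is αΔT L = 1.8×10⁻⁶ × 28 × 1250 = 0.063 mm.
Let P be the tensile force in the spring. The tie extends elastically by PL/(AE) and the spring stretches by P/k; together these equal δ_free.
P [ L/(AE) + 1/k ] = δ_free → P [ 1250/(1075×143×10³) + 1/(25×10³) ] = 0.063.
P = 0.063 / 4.813×10⁻⁵ = 1309 N.
σ = P/A = 1309/1075 = 1.218 MPa.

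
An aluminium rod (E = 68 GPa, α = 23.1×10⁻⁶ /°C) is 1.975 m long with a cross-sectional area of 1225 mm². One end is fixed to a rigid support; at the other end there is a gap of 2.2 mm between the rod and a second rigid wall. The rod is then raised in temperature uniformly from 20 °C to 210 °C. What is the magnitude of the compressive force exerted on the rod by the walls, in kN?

P ≈ 273 kN

If the wall were absent the rod would grow by αΔT L = 23.1×10⁻⁶ × 190 × 1975 = 8.668 mm.
This exceeds the 2.2 mm gap, so the wall pushes back. The portion of expansion that must be recovered elastically is δ_free − gap = 8.668 − 2.2 = 6.468 mm.
So σ = E(δ_free − g)/L = 68×10³ × 6.468/1975 = 222.7 MPa.
P = σA = 222.7 × 1225 = 272.8 kN.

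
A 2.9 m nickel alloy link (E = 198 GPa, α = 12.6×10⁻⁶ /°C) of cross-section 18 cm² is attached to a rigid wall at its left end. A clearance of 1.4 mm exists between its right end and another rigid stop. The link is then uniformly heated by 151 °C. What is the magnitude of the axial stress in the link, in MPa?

σ ≈ 281 MPa (compressive)

Free thermal elongation = αΔT L = 12.6×10⁻⁶ × 151 × 2900 = 5.518 mm.
This exceeds the 1.4 mm gap, so the wall pushes back. The portion of expansion that must be recovered elastically is δ_free − gap = 5.518 − 1.4 = 4.118 mm.
So σ = E(δ_free − g)/L = 198×10³ × 4.118/2900 = 281.1 MPa.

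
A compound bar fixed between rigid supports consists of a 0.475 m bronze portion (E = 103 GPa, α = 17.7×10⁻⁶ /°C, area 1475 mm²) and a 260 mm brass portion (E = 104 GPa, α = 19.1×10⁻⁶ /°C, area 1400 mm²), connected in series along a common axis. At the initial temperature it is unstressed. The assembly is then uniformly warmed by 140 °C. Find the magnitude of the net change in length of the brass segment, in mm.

|ΔL| ≈ 0.0146 mm

If the supports were absent, the total length change would be Σ αᵢΔT Lᵢ = 17.7×10⁻⁶×140×475 + 19.1×10⁻⁶×140×260 = 1.872 mm.
The rigid supports impose zero overall length change; the single axial force P common to all segments must satisfy P Σ Lᵢ/(AᵢEᵢ) = δ_free.
Σ Lᵢ/(AᵢEᵢ) = 475/(1475×103×10³) + 260/(1400×104×10³) = 4.912×10⁻⁶ mm/N.
P = 1.872 / 4.912×10⁻⁶ = 381100 N = 381.1 kN, compressive.
For the brass segment, free thermal change = 19.1×10⁻⁶×140×260 = 0.6952 mm and elastic change from P = 381100×260/(1400×104×10³) = 0.6806 mm; these oppose, so the net change is 0.0146 mm (segment lengthens).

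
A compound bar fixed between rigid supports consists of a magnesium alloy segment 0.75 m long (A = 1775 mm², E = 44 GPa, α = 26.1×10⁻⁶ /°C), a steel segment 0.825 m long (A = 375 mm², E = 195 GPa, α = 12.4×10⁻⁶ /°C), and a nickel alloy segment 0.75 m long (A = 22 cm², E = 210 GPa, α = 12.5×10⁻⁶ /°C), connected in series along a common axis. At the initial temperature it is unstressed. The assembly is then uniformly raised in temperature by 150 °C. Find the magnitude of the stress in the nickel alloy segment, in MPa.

σ ≈ 119 MPa (compressive)

With the walls removed the bar would change length by δ_free = Σ αᵢΔT Lᵢ = 26.1×10⁻⁶×150×750 + 12.4×10⁻⁶×150×825 + 12.5×10⁻⁶×150×750 = 5.877 mm.
Since the ends are fixed, an axial force P builds up, equal in every segment, with P · Σ Lᵢ/(AᵢEᵢ) = δ_free.
Σ Lᵢ/(AᵢEᵢ) = 750/(1775×44×10³) + 825/(375×195×10³) + 750/(2200×210×10³) = 2.251×10⁻⁵ mm/N.
Hence P = δ_free / Σ(L/AE) = 5.877/2.251×10⁻⁵ = 261.1 kN (compressive).
σ_{nickel alloy} = P / A = 261100 / 2200 = 118.7 MPa.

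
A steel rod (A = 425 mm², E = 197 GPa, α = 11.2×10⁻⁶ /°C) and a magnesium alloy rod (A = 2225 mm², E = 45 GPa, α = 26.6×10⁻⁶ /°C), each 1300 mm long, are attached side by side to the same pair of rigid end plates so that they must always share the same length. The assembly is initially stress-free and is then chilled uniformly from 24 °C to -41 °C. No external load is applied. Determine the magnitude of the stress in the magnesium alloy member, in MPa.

σ ≈ 20.5 MPa (tensile)

Equilibrium of a rigid end plate with no external load gives equal and opposite internal forces ±P in the two members. Since α_{magnesium alloy} > α_{steel}, cooling drives the magnesium alloy into tension and the steel into compression.
Compatibility of the two members (thermal + elastic change equal): (α₁ − α₂)ΔT = P·[1/(A₁E₁) + 1/(A₂E₂)].
|α₁ − α₂|·ΔT = 15.4×10⁻⁶ × 65 = 0.001001.
1/(A₁E₁) + 1/(A₂E₂) = 1/(425×197×10³) + 1/(2225×45×10³) = 2.193×10⁻⁸ N⁻¹.
So P = 0.001001 / 2.193×10⁻⁸ = 45.64 kN.
σ_{magnesium alloy} = P/A₂ = 45640/2225 = 20.51 MPa, tensile.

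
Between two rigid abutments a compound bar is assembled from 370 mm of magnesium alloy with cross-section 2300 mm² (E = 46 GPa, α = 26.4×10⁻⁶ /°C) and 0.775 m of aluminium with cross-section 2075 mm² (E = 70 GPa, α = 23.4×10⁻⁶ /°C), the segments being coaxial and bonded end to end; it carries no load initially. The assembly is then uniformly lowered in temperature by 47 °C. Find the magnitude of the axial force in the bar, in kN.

With the walls removed the bar would change length by δ_free = Σ αᵢΔT Lᵢ = 26.4×10⁻⁶×47×370 + 23.4×10⁻⁶×47×775 = 1.311 mm.
The rigid supports impose zero overall length change; the single axial force P common to all segments must satisfy P Σ Lᵢ/(AᵢEᵢ) = δ_free.
Σ Lᵢ/(AᵢEᵢ) = 370/(2300×46×10³) + 775/(2075×70×10³) = 8.833×10⁻⁶ mm/N.
Hence P = δ_free / Σ(L/AE) = 1.311/8.833×10⁻⁶ = 148.5 kN (tensile).

P ≈ 148 kN (tensile)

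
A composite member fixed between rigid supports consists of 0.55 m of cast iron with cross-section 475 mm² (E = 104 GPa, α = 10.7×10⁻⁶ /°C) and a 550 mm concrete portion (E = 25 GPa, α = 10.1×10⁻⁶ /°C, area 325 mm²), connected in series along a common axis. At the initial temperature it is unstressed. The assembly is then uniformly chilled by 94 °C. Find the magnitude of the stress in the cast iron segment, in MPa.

σ ≈ 28.7 MPa (tensile)

Free thermal contraction of the whole bar: Σ αᵢΔT Lᵢ = 10.7×10⁻⁶×94×550 + 10.1×10⁻⁶×94×550 = 1.075 mm.
The walls prevent any net length change, so an axial force P (same in every segment) develops. Compatibility: P · Σ Lᵢ/(AᵢEᵢ) = δ_free.
Σ Lᵢ/(AᵢEᵢ) = 550/(475×104×10³) + 550/(325×25×10³) = 7.883×10⁻⁵ mm/N.
So P = 1.075 / 7.883×10⁻⁵ = 13.64 kN, tensile.
σ_{cast iron} = P / A = 13640 / 475 = 28.72 MPa.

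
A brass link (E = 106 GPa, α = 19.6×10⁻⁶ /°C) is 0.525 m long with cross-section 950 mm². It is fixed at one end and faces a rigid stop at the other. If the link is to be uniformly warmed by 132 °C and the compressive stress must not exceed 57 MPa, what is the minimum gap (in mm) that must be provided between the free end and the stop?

g ≈ 1.08 mm

Free expansion if unrestrained: δ_free = αΔT L = 19.6×10⁻⁶ × 132 × 525 = 1.358 mm.
At the allowable stress the elastic shortening the wall may impose is σL/E = 57 × 525 / (106×10³) = 0.2823 mm.
So the gap has to take up the difference, g_min = δ_free − σL/E = 1.358 − 0.2823 = 1.076 mm.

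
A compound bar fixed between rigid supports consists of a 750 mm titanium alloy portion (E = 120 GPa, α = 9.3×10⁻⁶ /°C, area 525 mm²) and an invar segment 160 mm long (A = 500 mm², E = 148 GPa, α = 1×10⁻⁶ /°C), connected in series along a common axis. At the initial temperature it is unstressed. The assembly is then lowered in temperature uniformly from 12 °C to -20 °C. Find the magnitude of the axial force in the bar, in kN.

Free thermal contraction of the whole bar: Σ αᵢΔT Lᵢ = 9.3×10⁻⁶×32×750 + 1×10⁻⁶×32×160 = 0.2283 mm.
The walls prevent any net length change, so an axial force P (same in every segment) develops. Compatibility: P · Σ Lᵢ/(AᵢEᵢ) = δ_free.
The series flexibility is Σ Lᵢ/(AᵢEᵢ) = 750/(525×120×10³) + 160/(500×148×10³) = 1.407×10⁻⁵ mm/N.
P = 0.2283 / 1.407×10⁻⁵ = 16230 N = 16.23 kN, tensile.

P ≈ 16.2 kN (tensile)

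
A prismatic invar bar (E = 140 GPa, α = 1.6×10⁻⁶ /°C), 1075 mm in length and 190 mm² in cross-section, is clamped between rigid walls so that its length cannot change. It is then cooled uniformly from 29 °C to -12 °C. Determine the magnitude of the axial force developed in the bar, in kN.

P ≈ 1.74 kN (tensile)

The ends cannot move, so σ = EαΔT = 140×10³ × 1.6×10⁻⁶ × 41 = 9.184 MPa.
Then P = σA = 9.184 × 190 mm² = 1.745 kN, tensile.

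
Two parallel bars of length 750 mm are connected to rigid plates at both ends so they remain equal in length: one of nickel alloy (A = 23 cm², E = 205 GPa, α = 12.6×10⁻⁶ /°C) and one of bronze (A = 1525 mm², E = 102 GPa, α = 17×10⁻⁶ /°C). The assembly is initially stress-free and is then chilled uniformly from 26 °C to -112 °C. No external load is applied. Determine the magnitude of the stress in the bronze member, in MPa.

σ ≈ 46.6 MPa (tensile)

Equilibrium of a rigid end plate with no external load gives equal and opposite internal forces ±P in the two members. Since α_{bronze} > α_{nickel alloy}, cooling drives the bronze into tension and the nickel alloy into compression.
Setting the final lengths equal and cancelling L: (α₁ − α₂)ΔT = P/(A₁E₁) + P/(A₂E₂).
|α₁ − α₂|·ΔT = 4.4×10⁻⁶ × 138 = 0.0006072.
1/(A₁E₁) + 1/(A₂E₂) = 1/(2300×205×10³) + 1/(1525×102×10³) = 8.55×10⁻⁹ N⁻¹.
So P = 0.0006072 / 8.55×10⁻⁹ = 71.02 kN.
σ_{bronze} = P/A₂ = 71020/1525 = 46.57 MPa, tensile.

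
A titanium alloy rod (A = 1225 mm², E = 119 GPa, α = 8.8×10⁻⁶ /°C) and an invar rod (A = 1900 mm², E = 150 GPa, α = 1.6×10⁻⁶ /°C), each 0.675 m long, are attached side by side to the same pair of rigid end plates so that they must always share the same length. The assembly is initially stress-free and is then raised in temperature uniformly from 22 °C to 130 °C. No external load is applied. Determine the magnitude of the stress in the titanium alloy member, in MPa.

σ ≈ 61.2 MPa (compressive)

The titanium alloy has the larger α, so on heating it would change length more than the invar if both were free. The rigid plates force a common final length, so the titanium alloy is put into compression and the invar into tension, with equal and opposite forces P (no external load).
Equating the net (thermal + elastic) strains gives |α₁ − α₂|·ΔT = P·[1/(A₁E₁) + 1/(A₂E₂)].
|α₁ − α₂|·ΔT = 7.2×10⁻⁶ × 108 = 0.0007776.
1/(A₁E₁) + 1/(A₂E₂) = 1/(1225×119×10³) + 1/(1900×150×10³) = 1.037×10⁻⁸ N⁻¹.
P = 0.0007776 / 1.037×10⁻⁸ = 75000 N = 75 kN.
σ_{titanium alloy} = P/A₁ = 75000/1225 = 61.22 MPa, compressive.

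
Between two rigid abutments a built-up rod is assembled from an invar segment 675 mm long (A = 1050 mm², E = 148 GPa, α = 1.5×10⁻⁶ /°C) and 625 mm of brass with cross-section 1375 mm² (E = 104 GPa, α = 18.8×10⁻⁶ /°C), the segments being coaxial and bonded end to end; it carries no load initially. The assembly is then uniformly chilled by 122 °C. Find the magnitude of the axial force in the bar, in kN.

If the supports were absent, the total length change would be Σ αᵢΔT Lᵢ = 1.5×10⁻⁶×122×675 + 18.8×10⁻⁶×122×625 = 1.557 mm.
The walls prevent any net length change, so an axial force P (same in every segment) develops. Compatibility: P · Σ Lᵢ/(AᵢEᵢ) = δ_free.
The series flexibility is Σ Lᵢ/(AᵢEᵢ) = 675/(1050×148×10³) + 625/(1375×104×10³) = 8.714×10⁻⁶ mm/N.
Hence P = δ_free / Σ(L/AE) = 1.557/8.714×10⁻⁶ = 178.7 kN (tensile).

P ≈ 179 kN (tensile)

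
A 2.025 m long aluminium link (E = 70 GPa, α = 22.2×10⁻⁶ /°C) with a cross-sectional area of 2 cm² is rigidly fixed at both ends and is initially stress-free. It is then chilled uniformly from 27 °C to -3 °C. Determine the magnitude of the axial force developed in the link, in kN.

P ≈ 9.32 kN (tensile)

The ends cannot move, so σ = EαΔT = 70×10³ × 22.2×10⁻⁶ × 30 = 46.62 MPa.
Then P = σA = 46.62 × 200 mm² = 9.324 kN, tensile.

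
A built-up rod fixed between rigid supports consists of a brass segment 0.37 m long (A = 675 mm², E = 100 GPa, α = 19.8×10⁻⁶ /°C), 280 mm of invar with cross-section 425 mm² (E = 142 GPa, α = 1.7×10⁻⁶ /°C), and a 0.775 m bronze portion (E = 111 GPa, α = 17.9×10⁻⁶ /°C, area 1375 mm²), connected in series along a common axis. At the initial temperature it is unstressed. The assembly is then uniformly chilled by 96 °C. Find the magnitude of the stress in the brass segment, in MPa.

Free thermal contraction of the whole bar: Σ αᵢΔT Lᵢ = 19.8×10⁻⁶×96×370 + 1.7×10⁻⁶×96×280 + 17.9×10⁻⁶×96×775 = 2.081 mm.
The walls prevent any net length change, so an axial force P (same in every segment) develops. Compatibility: P · Σ Lᵢ/(AᵢEᵢ) = δ_free.
Σ Lᵢ/(AᵢEᵢ) = 370/(675×100×10³) + 280/(425×142×10³) + 775/(1375×111×10³) = 1.52×10⁻⁵ mm/N.
So P = 2.081 / 1.52×10⁻⁵ = 136.9 kN, tensile.
σ_{brass} = P / A = 136900 / 675 = 202.8 MPa.

σ ≈ 203 MPa (tensile)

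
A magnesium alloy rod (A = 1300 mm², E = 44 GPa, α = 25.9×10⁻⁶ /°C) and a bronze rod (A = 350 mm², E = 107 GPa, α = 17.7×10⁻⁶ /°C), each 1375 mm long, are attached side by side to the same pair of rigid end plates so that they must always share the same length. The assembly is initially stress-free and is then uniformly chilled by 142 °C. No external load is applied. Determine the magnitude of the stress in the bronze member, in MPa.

σ ≈ 75.3 MPa (compressive)

Both members must finish at the same length. With the larger α, the magnesium alloy tends to over-contract; the plates restrain it, putting the magnesium alloy in tension and the bronze in compression. With no external load the two internal forces are equal and opposite, magnitude P.
Compatibility of the two members (thermal + elastic change equal): (α₁ − α₂)ΔT = P·[1/(A₁E₁) + 1/(A₂E₂)].
|α₁ − α₂|·ΔT = 8.2×10⁻⁶ × 142 = 0.001164.
1/(A₁E₁) + 1/(A₂E₂) = 1/(1300×44×10³) + 1/(350×107×10³) = 4.418×10⁻⁸ N⁻¹.
So P = 0.001164 / 4.418×10⁻⁸ = 26.35 kN.
σ_{bronze} = P/A₂ = 26350/350 = 75.29 MPa, compressive.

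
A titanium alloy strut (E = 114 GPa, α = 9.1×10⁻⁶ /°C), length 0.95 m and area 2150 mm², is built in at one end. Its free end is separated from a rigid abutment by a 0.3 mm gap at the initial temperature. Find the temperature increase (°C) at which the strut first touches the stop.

The gap closes when αΔT L = 0.3 mm, since the strut is still unstressed at that instant.
ΔT = 0.3 / (9.1×10⁻⁶ × 950) = 34.7 °C.

ΔT ≈ 34.7 °C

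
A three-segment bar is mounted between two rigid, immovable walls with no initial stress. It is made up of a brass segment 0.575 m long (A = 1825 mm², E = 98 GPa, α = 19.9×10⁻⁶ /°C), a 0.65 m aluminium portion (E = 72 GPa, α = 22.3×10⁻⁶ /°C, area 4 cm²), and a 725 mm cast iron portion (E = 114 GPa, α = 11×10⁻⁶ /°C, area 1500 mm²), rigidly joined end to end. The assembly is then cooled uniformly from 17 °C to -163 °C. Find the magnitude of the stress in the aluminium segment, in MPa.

Free thermal contraction of the whole bar: Σ αᵢΔT Lᵢ = 19.9×10⁻⁶×180×575 + 22.3×10⁻⁶×180×650 + 11×10⁻⁶×180×725 = 6.104 mm.
Since the ends are fixed, an axial force P builds up, equal in every segment, with P · Σ Lᵢ/(AᵢEᵢ) = δ_free.
Σ Lᵢ/(AᵢEᵢ) = 575/(1825×98×10³) + 650/(400×72×10³) + 725/(1500×114×10³) = 3.002×10⁻⁵ mm/N.
Hence P = δ_free / Σ(L/AE) = 6.104/3.002×10⁻⁵ = 203.3 kN (tensile).
σ_{aluminium} = P / A = 203300 / 400 = 508.3 MPa.

σ ≈ 508 MPa (tensile)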